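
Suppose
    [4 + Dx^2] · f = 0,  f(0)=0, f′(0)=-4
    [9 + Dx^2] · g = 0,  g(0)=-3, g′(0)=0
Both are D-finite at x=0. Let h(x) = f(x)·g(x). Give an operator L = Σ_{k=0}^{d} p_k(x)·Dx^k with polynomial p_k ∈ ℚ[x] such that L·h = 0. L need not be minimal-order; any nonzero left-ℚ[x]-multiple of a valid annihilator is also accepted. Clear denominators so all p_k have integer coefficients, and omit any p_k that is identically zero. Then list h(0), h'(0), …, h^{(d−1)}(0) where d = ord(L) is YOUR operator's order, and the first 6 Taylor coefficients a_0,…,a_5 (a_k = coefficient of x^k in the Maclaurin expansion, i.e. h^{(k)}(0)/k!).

L = 25 + 26·Dx^2 + Dx^4  (order 4).
h: a_k = 0, 12, 0, -62, 0, 781/10, …
ICs: h(0) = 0, h′(0) = 12, h′′(0) = 0, h′′′(0) = -372.

f: a_k = 0, -4, 0, 8/3, 0, -8/15, …
g: a_k = -3, 0, 27/2, 0, -81/8, 0, …
f·g: L₀ = L_f ⊗_s L_g, ord ≤ 2·2.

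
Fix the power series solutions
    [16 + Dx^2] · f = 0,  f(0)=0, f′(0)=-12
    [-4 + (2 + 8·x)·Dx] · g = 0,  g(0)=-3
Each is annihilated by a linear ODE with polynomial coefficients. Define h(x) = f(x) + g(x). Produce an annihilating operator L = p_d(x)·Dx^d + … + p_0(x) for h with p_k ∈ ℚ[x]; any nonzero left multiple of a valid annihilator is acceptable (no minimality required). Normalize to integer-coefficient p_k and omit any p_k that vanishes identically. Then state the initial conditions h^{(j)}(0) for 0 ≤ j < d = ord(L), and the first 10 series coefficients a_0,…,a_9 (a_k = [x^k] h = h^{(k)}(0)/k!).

f: a_k = 0, -12, 0, 32, 0, -128/5, 0, 1024/105, 0, -2048/945, …
g: a_k = -3, -6, 6, -12, 30, -84, 252, -792, 2574, -8580, …
Weyl lclm of L_f,L_g ⇒ L₀ (ord ≤ 3).
L = (-224 - 1024·x - 2048·x^2) + (48 + 704·x + 3072·x^2 + 4096·x^3)·Dx + (-14 - 64·x - 128·x^2)·Dx^2 + (3 + 44·x + 192·x^2 + 256·x^3)·Dx^3  (order 3).
h: a_k = -3, -18, 6, 20, 30, -548/5, 252, -82136/105, 2574, -8110148/945, …
ICs: h(0) = -3, h′(0) = -18, h′′(0) = 12.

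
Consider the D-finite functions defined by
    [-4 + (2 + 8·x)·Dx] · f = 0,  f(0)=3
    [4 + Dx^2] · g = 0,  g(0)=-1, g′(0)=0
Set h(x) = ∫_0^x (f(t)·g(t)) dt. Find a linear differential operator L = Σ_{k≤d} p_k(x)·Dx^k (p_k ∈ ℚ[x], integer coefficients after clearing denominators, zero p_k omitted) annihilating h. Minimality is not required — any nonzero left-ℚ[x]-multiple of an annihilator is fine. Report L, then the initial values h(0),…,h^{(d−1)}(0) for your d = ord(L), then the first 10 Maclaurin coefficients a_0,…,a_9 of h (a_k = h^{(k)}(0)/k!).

f: a_k = 3, 6, -6, 12, -30, 84, -252, 792, -2574, 8580, …
g: a_k = -1, 0, 2, 0, -2/3, 0, 4/45, 0, -2/315, 0, …
Sym-product of L_f,L_g gives L₀ (≤ ord 2).
∫: right-multiply L₀ by Dx.
L = (16 + 32·x + 64·x^2)·Dx + (-4 - 16·x)·Dx^2 + (1 + 8·x + 16·x^2)·Dx^3  (order 3).
h: a_k = 0, -3, -3, 4, 0, 16/5, -32/3, 2944/105, -1184/15, 219392/945, …
ICs: h(0) = 0, h′(0) = -3, h′′(0) = -6.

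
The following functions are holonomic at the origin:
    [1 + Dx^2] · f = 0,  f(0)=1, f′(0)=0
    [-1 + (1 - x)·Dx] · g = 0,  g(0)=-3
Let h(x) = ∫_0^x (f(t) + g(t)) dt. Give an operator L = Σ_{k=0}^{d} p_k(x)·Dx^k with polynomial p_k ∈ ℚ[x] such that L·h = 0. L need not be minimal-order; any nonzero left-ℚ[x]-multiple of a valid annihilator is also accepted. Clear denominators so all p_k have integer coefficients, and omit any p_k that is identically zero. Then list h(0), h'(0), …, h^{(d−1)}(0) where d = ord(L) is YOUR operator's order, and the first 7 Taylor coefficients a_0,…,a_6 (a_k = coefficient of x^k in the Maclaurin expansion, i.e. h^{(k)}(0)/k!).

f: a_k = 1, 0, -1/2, 0, 1/24, 0, -1/720, …
g: a_k = -3, -3, -3, -3, -3, -3, -3, …
L₀ := lclm(L_f,L_g); ord L₀ ≤ 2+1.
h=∫h₀ ⇒ L = L₀·Dx.
L = (-7 + 2·x - x^2)·Dx + (3 - 5·x + 3·x^2 - x^3)·Dx^2 + (-7 + 2·x - x^2)·Dx^3 + (3 - 5·x + 3·x^2 - x^3)·Dx^4  (order 4).
h: a_k = 0, -2, -3/2, -7/6, -3/4, -71/120, -1/2, …
ICs: h(0) = 0, h′(0) = -2, h′′(0) = -3, h′′′(0) = -7.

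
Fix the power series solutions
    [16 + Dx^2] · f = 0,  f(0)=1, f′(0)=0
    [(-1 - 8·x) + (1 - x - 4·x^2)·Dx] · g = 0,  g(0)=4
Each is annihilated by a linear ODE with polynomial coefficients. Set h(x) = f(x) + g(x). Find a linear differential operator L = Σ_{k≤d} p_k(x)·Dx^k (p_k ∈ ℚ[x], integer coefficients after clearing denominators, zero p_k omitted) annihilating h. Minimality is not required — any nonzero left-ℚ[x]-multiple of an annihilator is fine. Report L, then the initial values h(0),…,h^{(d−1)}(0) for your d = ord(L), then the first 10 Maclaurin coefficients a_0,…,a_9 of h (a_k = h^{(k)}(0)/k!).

f: a_k = 1, 0, -8, 0, 32/3, 0, -256/45, 0, 512/315, 0, …
g: a_k = 4, 4, 20, 36, 116, 260, 724, 1764, 4660, 11716, …
L₀ := lclm(L_f,L_g); ord L₀ ≤ 2+1.
L = (-560 - 4608·x - 1664·x^2 - 6144·x^3 - 10240·x^4 - 16384·x^5) + (208 - 272·x - 896·x^2 + 1408·x^3 + 1536·x^4 - 6144·x^5 - 8192·x^6)·Dx + (-35 - 288·x - 104·x^2 - 384·x^3 - 640·x^4 - 1024·x^5)·Dx^2 + (13 - 17·x - 56·x^2 + 88·x^3 + 96·x^4 - 384·x^5 - 512·x^6)·Dx^3  (order 3).
h: a_k = 5, 4, 12, 36, 380/3, 260, 32324/45, 1764, 1468412/315, 11716, …
ICs: h(0) = 5, h′(0) = 4, h′′(0) = 24.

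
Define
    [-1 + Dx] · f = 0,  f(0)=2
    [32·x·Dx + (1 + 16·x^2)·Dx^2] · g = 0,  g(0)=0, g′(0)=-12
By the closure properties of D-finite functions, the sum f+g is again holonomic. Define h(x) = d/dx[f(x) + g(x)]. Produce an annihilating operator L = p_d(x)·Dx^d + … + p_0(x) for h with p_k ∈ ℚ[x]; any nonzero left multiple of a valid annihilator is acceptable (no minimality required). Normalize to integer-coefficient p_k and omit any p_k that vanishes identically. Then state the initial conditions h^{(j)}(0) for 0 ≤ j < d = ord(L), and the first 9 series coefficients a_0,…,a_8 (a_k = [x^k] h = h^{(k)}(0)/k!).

f: a_k = 2, 2, 1, 1/3, 1/12, 1/60, 1/360, 1/2520, 1/20160, …
g: a_k = 0, -12, 0, 64, 0, -3072/5, 0, 49152/7, 0, …
Weyl lclm of L_f,L_g ⇒ L₀ (ord ≤ 3).
h₀' ⇒ L via d/dx closure of L₀.
L = (32 - 32·x - 1536·x^2 - 512·x^3) + (-33 + 1504·x^2 - 256·x^4)·Dx + (1 + 32·x + 32·x^2 + 512·x^3 + 256·x^4)·Dx^2  (order 2).
h: a_k = -10, 2, 193, 1/3, -36863/12, 1/60, 17694721/360, 1/2520, -15854469119/20160, …
ICs: h(0) = -10, h′(0) = 2.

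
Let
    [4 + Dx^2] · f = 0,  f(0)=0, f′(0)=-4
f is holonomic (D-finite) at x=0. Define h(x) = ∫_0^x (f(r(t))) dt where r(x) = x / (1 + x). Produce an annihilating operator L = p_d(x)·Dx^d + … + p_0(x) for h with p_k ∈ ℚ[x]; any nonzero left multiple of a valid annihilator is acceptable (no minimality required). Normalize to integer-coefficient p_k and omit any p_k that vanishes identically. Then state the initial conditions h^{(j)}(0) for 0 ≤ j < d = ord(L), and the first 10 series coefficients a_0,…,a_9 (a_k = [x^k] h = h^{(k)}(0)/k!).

L = 4·Dx + (2 + 6·x + 6·x^2 + 2·x^3)·Dx^2 + (1 + 4·x + 6·x^2 + 4·x^3 + x^4)·Dx^3  (order 3).
h: a_k = 0, 0, -2, 4/3, -1/3, -4/5, 86/45, -20/7, 2209/630, -1516/405, …
ICs: h(0) = 0, h′(0) = 0, h′′(0) = -4.

f: a_k = 0, -4, 0, 8/3, 0, -8/15, 0, 16/315, 0, -8/2835, …
f∘r: x↦r, Dx↦Dx/r' in L_f ⇒ L₀.
∫: right-multiply L₀ by Dx.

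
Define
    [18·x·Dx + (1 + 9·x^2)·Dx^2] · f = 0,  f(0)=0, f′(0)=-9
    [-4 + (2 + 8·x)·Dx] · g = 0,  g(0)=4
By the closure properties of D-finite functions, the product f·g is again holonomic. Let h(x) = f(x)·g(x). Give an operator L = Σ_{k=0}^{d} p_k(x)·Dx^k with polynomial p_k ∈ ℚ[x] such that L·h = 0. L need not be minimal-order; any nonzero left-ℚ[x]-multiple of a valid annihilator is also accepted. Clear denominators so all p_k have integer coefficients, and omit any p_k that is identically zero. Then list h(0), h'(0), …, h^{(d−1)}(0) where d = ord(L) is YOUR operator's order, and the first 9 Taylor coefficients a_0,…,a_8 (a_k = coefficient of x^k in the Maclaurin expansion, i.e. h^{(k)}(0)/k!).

f: a_k = 0, -9, 0, 27, 0, -729/5, 0, 6561/7, 0, …
g: a_k = 4, 8, -8, 16, -40, 112, -336, 1056, -3432, …
L₀ := L_f ⊗_s L_g (sym. prod.), ord ≤ 2.
L = (12 - 36·x - 36·x^2) + (-4 + 2·x + 108·x^2 + 144·x^3)·Dx + (1 + 8·x + 25·x^2 + 72·x^3 + 144·x^4)·Dx^2  (order 2).
h: a_k = 0, -36, -72, 180, 72, -2196/5, -8712/5, 240084/35, -46008/35, …
ICs: h(0) = 0, h′(0) = -36.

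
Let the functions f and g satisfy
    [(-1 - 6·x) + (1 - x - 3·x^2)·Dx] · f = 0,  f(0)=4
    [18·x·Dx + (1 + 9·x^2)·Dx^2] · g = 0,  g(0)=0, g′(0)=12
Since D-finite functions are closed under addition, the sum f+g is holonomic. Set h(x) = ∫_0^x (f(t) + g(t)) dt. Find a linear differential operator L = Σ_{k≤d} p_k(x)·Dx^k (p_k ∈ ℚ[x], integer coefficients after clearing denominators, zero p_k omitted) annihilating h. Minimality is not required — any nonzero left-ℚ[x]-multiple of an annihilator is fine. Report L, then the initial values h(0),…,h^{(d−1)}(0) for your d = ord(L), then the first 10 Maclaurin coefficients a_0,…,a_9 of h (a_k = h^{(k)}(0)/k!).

L = (-72 + 288·x + 4428·x^2 + 9720·x^3 + 33534·x^4 + 13122·x^6)·Dx^2 + (30 + 180·x + 144·x^2 + 1728·x^3 + 9153·x^4 + 23814·x^5 + 2187·x^6 + 13122·x^7)·Dx^3 + (-4 - 14·x - 114·x^2 + 36·x^3 - 459·x^4 + 1539·x^5 + 2430·x^6 + 729·x^7 + 2187·x^8)·Dx^4  (order 4).
h: a_k = 0, 4, 8, 16/3, -2, 76/5, 886/15, 388/7, -334/7, 2032/9, …
ICs: h(0) = 0, h′(0) = 4, h′′(0) = 16, h′′′(0) = 32.

f: a_k = 4, 4, 16, 28, 76, 160, 388, 868, 2032, 4636, …
g: a_k = 0, 12, 0, -36, 0, 972/5, 0, -8748/7, 0, 8748, …
Weyl lclm of L_f,L_g ⇒ L₀ (ord ≤ 3).
h=∫₀ˣh₀: take L = L₀·Dx.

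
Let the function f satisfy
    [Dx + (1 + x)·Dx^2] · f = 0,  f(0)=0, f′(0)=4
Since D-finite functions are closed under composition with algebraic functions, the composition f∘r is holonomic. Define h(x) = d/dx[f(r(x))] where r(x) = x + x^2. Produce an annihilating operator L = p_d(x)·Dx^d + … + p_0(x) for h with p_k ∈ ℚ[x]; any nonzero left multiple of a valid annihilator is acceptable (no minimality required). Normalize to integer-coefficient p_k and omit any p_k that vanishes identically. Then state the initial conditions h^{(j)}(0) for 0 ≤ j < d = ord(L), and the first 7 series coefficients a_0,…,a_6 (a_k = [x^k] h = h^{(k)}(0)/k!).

f: a_k = 0, 4, -2, 4/3, -1, 4/5, -2/3, …
f∘r: x↦r, Dx↦Dx/r' in L_f ⇒ L₀.
Derive L from L₀ (diff closure).
L = (-1 + 2·x + 2·x^2) + (1 + 3·x + 3·x^2 + 2·x^3)·Dx  (order 1).
h: a_k = 4, 4, -8, 4, 4, -8, 4, …
ICs: h(0) = 4.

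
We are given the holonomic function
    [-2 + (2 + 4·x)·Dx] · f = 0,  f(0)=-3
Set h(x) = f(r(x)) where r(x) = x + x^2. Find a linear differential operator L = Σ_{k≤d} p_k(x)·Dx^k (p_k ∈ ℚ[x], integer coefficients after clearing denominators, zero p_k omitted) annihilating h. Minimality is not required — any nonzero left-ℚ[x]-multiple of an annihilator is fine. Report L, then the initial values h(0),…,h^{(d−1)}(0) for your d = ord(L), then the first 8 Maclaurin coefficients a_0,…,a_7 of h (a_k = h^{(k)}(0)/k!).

L = (-1 - 2·x) + (1 + 2·x + 2·x^2)·Dx  (order 1).
h: a_k = -3, -3, -3/2, 3/2, -9/8, 3/8, 9/16, -21/16, …
ICs: h(0) = -3.

f: a_k = -3, -3, 3/2, -3/2, 15/8, -21/8, 63/16, -99/16, …
h₀=f(r): pull back L_f along r ⇒ L₀.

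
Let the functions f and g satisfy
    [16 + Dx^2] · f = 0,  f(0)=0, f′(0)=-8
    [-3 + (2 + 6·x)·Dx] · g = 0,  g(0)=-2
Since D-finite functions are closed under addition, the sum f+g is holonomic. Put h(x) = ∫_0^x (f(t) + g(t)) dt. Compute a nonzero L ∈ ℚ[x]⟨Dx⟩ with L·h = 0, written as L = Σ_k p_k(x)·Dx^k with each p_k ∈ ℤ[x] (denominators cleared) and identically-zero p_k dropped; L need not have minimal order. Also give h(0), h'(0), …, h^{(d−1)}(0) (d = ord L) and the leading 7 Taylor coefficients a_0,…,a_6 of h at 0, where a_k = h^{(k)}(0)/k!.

L = (-4368 - 18432·x - 27648·x^2)·Dx + (1760 + 17568·x + 55296·x^2 + 55296·x^3)·Dx^2 + (-273 - 1152·x - 1728·x^2)·Dx^3 + (110 + 1098·x + 3456·x^2 + 3456·x^3)·Dx^4  (order 4).
h: a_k = 0, -2, -11/2, 3/4, 431/96, 81/64, -58283/11520, …
ICs: h(0) = 0, h′(0) = -2, h′′(0) = -11, h′′′(0) = 9/2.

f: a_k = 0, -8, 0, 64/3, 0, -256/15, 0, …
g: a_k = -2, -3, 9/4, -27/8, 405/64, -1701/128, 15309/512, …
Sum ⇒ L₀ = lclm(L_f,L_g) in ℚ(x)⟨Dx⟩.
Integrate: L := L₀·Dx.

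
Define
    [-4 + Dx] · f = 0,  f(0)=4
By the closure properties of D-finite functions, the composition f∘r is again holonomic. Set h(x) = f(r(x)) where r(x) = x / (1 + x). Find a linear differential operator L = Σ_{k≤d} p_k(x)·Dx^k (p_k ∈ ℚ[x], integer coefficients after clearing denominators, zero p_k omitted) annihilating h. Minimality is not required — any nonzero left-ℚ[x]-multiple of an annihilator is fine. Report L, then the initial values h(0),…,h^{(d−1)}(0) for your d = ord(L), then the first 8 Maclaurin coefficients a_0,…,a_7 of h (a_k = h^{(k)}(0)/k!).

L = -4 + (1 + 2·x + x^2)·Dx  (order 1).
h: a_k = 4, 16, 16, -16/3, -16/3, 112/15, -176/45, -272/315, …
ICs: h(0) = 4.

f: a_k = 4, 16, 32, 128/3, 128/3, 512/15, 1024/45, 4096/315, …
f∘r: x↦r, Dx↦Dx/r' in L_f ⇒ L₀.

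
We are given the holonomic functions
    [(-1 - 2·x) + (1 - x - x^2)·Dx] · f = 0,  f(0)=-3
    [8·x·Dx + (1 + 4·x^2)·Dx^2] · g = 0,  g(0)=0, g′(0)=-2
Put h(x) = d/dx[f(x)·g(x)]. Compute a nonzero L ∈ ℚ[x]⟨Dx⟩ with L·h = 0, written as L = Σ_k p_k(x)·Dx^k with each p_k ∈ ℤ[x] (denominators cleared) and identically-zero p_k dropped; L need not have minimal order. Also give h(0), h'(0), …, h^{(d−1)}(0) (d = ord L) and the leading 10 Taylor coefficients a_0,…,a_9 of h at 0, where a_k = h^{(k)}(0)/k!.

L = (-10 + 264·x^2 + 384·x^3 + 576·x^4) + (7 + 22·x + 12·x^2 + 88·x^3 + 384·x^4 + 384·x^5)·Dx + (-1 - 3·x - 11·x^2 + 4·x^3 - 16·x^4 + 64·x^5 + 48·x^6)·Dx^2  (order 2).
h: a_k = 6, 12, 12, 40, 166, 1296/5, 754/5, 18128/35, 16188/7, 67556/21, …
ICs: h(0) = 6, h′(0) = 12.

f: a_k = -3, -3, -6, -9, -15, -24, -39, -63, -102, -165, …
g: a_k = 0, -2, 0, 8/3, 0, -32/5, 0, 128/7, 0, -512/9, …
Product ⇒ symmetric product L₀, ord ≤ 2.
Differentiate: ansatz ord ≤ ord L₀ ⇒ L.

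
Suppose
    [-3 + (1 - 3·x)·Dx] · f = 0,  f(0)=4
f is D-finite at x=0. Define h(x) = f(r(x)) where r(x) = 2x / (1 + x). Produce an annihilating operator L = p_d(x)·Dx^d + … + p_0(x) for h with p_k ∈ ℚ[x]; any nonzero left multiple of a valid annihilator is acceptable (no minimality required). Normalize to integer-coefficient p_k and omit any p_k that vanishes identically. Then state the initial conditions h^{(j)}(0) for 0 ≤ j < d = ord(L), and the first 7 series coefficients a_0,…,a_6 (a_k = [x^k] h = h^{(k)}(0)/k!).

L = 6 + (-1 + 4·x + 5·x^2)·Dx  (order 1).
h: a_k = 4, 24, 120, 600, 3000, 15000, 75000, …
ICs: h(0) = 4.

f: a_k = 4, 12, 36, 108, 324, 972, 2916, …
f∘r: x↦r, Dx↦Dx/r' in L_f ⇒ L₀.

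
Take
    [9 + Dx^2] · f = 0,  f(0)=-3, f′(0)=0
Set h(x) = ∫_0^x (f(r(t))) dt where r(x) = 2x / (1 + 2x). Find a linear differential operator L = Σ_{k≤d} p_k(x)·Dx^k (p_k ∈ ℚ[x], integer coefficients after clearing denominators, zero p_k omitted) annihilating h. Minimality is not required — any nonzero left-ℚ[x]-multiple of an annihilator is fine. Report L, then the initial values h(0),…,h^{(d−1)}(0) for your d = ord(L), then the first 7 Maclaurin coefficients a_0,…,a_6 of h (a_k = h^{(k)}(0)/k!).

L = 36·Dx + (4 + 24·x + 48·x^2 + 32·x^3)·Dx^2 + (1 + 8·x + 24·x^2 + 32·x^3 + 16·x^4)·Dx^3  (order 3).
h: a_k = 0, -3, 0, 18, -54, 486/5, -72, …
ICs: h(0) = 0, h′(0) = -3, h′′(0) = 0.

f: a_k = -3, 0, 27/2, 0, -81/8, 0, 243/80, …
f∘r: x↦r, Dx↦Dx/r' in L_f ⇒ L₀.
h=∫₀ˣh₀: take L = L₀·Dx.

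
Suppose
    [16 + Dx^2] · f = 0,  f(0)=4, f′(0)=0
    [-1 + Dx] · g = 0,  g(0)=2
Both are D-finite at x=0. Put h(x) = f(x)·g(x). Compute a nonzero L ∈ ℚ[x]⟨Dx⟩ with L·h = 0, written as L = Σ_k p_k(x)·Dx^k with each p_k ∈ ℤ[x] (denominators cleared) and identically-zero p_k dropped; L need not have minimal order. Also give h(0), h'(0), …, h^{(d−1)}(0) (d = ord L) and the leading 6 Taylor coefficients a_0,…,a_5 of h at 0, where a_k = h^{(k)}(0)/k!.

f: a_k = 4, 0, -32, 0, 128/3, 0, …
g: a_k = 2, 2, 1, 1/3, 1/12, 1/60, …
L₀ := L_f ⊗_s L_g (sym. prod.), ord ≤ 2.
L = 17 - 2·Dx + Dx^2  (order 2).
h: a_k = 8, 8, -60, -188/3, 161/3, 1121/15, …
ICs: h(0) = 8, h′(0) = 8.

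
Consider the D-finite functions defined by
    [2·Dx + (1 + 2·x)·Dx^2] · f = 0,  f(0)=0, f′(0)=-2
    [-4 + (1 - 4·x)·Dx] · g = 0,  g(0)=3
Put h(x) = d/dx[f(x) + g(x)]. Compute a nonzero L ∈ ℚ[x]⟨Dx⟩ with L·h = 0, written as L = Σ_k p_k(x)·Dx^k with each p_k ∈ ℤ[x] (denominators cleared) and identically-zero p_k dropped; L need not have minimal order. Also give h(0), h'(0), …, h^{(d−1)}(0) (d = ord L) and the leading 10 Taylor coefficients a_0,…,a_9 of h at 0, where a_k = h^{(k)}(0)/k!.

f: a_k = 0, -2, 2, -8/3, 4, -32/5, 32/3, -128/7, 32, -512/9, …
g: a_k = 3, 12, 48, 192, 768, 3072, 12288, 49152, 196608, 786432, …
L₀ := lclm(L_f,L_g); ord L₀ ≤ 2+1.
h₀' ⇒ L via d/dx closure of L₀.
L = (-128 - 64·x) + (-44 - 224·x - 128·x^2)·Dx + (5 - 6·x - 48·x^2 - 32·x^3)·Dx^2  (order 2).
h: a_k = 10, 100, 568, 3088, 15328, 73792, 343936, 1573120, 7077376, 31458304, …
ICs: h(0) = 10, h′(0) = 100.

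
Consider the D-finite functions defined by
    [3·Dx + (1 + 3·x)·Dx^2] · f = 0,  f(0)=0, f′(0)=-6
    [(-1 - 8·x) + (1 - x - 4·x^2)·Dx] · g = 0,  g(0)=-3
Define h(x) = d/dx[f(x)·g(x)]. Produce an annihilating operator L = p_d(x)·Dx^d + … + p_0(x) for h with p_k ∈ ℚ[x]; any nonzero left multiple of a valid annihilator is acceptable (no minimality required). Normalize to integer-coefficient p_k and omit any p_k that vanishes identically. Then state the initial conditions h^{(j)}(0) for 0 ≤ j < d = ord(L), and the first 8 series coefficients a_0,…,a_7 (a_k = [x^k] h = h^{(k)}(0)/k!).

f: a_k = 0, -6, 9, -18, 81/2, -486/5, 243, -4374/7, …
g: a_k = -3, -3, -15, -27, -87, -195, -543, -1323, …
Sym-product of L_f,L_g gives L₀ (≤ ord 2).
h₀' ⇒ L via d/dx closure of L₀.
L = (444 + 2376·x + 5184·x^2) + (15 + 381·x + 2592·x^2 + 4032·x^3)·Dx + (-11 - 70·x - 19·x^2 + 468·x^3 + 576·x^4)·Dx^2  (order 2).
h: a_k = 18, -18, 351, -162, 7191/2, -5157/5, 64107/2, -288198/35, …
ICs: h(0) = 18, h′(0) = -18.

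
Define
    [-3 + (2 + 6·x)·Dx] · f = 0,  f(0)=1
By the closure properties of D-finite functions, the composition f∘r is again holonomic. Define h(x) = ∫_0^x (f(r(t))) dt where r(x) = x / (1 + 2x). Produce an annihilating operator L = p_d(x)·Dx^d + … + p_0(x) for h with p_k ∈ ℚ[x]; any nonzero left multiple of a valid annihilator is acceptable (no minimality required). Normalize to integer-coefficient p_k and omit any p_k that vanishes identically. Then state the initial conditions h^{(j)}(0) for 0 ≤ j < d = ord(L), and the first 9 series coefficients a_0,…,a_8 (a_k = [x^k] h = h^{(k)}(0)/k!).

f: a_k = 1, 3/2, -9/8, 27/16, -405/128, 1701/256, -15309/1024, 72171/2048, -2814669/32768, …
h₀=f(r): pull back L_f along r ⇒ L₀.
∫: right-multiply L₀ by Dx.
L = -3·Dx + (2 + 14·x + 20·x^2)·Dx^2  (order 2).
h: a_k = 0, 1, 3/4, -11/8, 195/64, -993/128, 11303/512, -492501/7168, 3761283/16384, …
ICs: h(0) = 0, h′(0) = 1.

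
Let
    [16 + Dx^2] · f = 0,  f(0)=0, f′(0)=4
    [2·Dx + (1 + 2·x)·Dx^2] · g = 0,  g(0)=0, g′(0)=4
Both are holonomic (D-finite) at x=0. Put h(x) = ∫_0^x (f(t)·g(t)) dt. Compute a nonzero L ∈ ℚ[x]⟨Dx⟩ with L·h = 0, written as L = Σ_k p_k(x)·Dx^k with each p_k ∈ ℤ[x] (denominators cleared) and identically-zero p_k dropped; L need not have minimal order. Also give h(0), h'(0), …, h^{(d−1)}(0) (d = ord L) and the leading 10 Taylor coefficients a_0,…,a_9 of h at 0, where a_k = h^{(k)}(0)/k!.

f: a_k = 0, 4, 0, -32/3, 0, 128/15, 0, -1024/315, 0, 2048/2835, …
g: a_k = 0, 4, -4, 16/3, -8, 64/5, -64/3, 256/7, -64, 1024/9, …
h₀=f·g: eliminate ⇒ L₀, order ≤ 2·2.
Integrate: L := L₀·Dx.
L = (2688 + 27648·x + 93184·x^2 + 131072·x^3 + 65536·x^4)·Dx + (896 + 5888·x + 12288·x^2 + 8192·x^3)·Dx^2 + (408 + 3712·x + 11904·x^2 + 16384·x^3 + 8192·x^4)·Dx^3 + (56 + 368·x + 768·x^2 + 512·x^3)·Dx^4 + (15 + 124·x + 380·x^2 + 512·x^3 + 256·x^4)·Dx^5  (order 5).
h: a_k = 0, 0, 0, 16/3, -4, -64/15, 16/9, 256/63, -64/15, 13312/2835, …
ICs: h(0) = 0, h′(0) = 0, h′′(0) = 0, h′′′(0) = 32, h′′′′(0) = -96.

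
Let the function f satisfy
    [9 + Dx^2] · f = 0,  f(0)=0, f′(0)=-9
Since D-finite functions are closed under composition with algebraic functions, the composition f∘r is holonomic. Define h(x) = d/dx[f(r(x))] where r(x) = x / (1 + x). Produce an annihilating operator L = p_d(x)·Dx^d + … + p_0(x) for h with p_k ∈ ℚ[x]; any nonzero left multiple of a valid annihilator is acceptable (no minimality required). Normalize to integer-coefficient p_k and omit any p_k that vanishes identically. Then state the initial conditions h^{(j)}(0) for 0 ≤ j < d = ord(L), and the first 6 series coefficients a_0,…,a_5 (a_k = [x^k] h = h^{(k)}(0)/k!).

L = (15 + 12·x + 6·x^2) + (6 + 18·x + 18·x^2 + 6·x^3)·Dx + (1 + 4·x + 6·x^2 + 4·x^3 + x^4)·Dx^2  (order 2).
h: a_k = -9, 18, 27/2, -126, 2637/8, -2295/4, …
ICs: h(0) = -9, h′(0) = 18.

f: a_k = 0, -9, 0, 27/2, 0, -243/40, …
Change of var in L_f (x↦r) gives L₀.
Derive L from L₀ (diff closure).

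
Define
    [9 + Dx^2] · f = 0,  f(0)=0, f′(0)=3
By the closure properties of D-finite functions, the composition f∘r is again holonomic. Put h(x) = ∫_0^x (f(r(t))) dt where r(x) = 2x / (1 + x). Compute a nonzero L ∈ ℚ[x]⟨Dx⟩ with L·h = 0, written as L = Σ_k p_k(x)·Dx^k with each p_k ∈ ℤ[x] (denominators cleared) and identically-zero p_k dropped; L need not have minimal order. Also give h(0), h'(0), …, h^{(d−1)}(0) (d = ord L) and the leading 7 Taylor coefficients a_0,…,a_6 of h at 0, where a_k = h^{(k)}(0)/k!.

f: a_k = 0, 3, 0, -9/2, 0, 81/40, 0, …
h₀=f(r): pull back L_f along r ⇒ L₀.
h=∫h₀ ⇒ L = L₀·Dx.
L = 36·Dx + (2 + 6·x + 6·x^2 + 2·x^3)·Dx^2 + (1 + 4·x + 6·x^2 + 4·x^3 + x^4)·Dx^3  (order 3).
h: a_k = 0, 0, 3, -2, -15/2, 102/5, -121/5, …
ICs: h(0) = 0, h′(0) = 0, h′′(0) = 6.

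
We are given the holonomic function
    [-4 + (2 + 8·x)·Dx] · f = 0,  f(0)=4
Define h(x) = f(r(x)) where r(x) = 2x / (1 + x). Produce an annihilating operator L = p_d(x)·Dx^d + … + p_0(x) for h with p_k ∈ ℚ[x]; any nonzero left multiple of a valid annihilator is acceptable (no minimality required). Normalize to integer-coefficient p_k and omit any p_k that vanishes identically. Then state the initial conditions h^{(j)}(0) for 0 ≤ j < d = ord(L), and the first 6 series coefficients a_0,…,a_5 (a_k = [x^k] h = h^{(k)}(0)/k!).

L = -4 + (1 + 10·x + 9·x^2)·Dx  (order 1).
h: a_k = 4, 16, -48, 208, -1136, 7056, …
ICs: h(0) = 4.

f: a_k = 4, 8, -8, 16, -40, 112, …
h₀=f(r): pull back L_f along r ⇒ L₀.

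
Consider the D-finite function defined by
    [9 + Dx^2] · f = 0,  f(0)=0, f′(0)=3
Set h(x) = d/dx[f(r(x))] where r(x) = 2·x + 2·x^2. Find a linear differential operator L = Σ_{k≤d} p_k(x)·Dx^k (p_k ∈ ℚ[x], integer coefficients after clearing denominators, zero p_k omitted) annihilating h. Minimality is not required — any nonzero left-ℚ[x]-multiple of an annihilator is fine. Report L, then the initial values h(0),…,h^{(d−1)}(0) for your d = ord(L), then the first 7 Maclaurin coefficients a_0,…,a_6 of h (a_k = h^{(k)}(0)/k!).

f: a_k = 0, 3, 0, -9/2, 0, 81/40, 0, …
f∘r: x↦r, Dx↦Dx/r' in L_f ⇒ L₀.
Differentiate: ansatz ord ≤ ord L₀ ⇒ L.
L = (48 + 288·x + 864·x^2 + 1152·x^3 + 576·x^4) + (-6 - 12·x)·Dx + (1 + 4·x + 4·x^2)·Dx^2  (order 2).
h: a_k = 6, 12, -108, -432, -216, 1728, 20736/5, …
ICs: h(0) = 6, h′(0) = 12.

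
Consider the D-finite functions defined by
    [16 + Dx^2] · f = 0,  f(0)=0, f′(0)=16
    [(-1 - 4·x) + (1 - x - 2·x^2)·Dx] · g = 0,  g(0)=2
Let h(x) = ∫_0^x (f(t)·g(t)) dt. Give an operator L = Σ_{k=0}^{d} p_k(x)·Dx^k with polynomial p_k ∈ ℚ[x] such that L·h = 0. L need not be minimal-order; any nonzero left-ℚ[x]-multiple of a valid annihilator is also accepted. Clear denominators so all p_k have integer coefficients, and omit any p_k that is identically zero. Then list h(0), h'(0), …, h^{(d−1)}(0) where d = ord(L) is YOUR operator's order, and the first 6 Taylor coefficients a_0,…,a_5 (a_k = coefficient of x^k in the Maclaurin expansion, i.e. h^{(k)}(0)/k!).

f: a_k = 0, 16, 0, -128/3, 0, 512/15, …
g: a_k = 2, 2, 6, 10, 22, 42, …
h₀=f·g: eliminate ⇒ L₀, order ≤ 2·1.
Integrate: L := L₀·Dx.
L = (-12 + 16·x + 32·x^2)·Dx + (2 + 8·x)·Dx^2 + (-1 + x + 2·x^2)·Dx^3  (order 3).
h: a_k = 0, 0, 16, 32/3, 8/3, 224/15, …
ICs: h(0) = 0, h′(0) = 0, h′′(0) = 32.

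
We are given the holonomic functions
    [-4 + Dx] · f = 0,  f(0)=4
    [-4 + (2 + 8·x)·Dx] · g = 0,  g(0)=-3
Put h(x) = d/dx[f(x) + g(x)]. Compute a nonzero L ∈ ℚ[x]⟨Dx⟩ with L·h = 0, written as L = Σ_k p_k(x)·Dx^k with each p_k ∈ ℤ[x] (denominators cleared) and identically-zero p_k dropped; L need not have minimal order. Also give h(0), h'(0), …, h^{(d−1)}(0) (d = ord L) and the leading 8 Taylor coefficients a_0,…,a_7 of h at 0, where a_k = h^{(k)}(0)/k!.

L = (-40 - 64·x) + (-2 - 64·x - 128·x^2)·Dx + (3 + 20·x + 32·x^2)·Dx^2  (order 2).
h: a_k = 10, 76, 92, 872/3, -748/3, 24728/15, -245384/45, 6502864/315, …
ICs: h(0) = 10, h′(0) = 76.

f: a_k = 4, 16, 32, 128/3, 128/3, 512/15, 1024/45, 4096/315, …
g: a_k = -3, -6, 6, -12, 30, -84, 252, -792, …
L₀ := lclm(L_f,L_g); ord L₀ ≤ 1+1.
h₀' ⇒ L via d/dx closure of L₀.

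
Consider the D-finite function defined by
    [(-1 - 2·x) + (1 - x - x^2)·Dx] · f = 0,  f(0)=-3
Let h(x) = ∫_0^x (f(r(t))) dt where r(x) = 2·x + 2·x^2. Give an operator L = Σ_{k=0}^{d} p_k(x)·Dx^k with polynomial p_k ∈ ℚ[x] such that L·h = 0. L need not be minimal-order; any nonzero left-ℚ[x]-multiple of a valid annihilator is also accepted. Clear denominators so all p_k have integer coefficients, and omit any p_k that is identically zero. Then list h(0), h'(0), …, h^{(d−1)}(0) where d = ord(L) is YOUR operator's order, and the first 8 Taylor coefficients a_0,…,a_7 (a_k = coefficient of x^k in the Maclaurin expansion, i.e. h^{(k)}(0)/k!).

f: a_k = -3, -3, -6, -9, -15, -24, -39, -63, …
f∘r: x↦r, Dx↦Dx/r' in L_f ⇒ L₀.
h=∫₀ˣh₀: take L = L₀·Dx.
L = (2 + 12·x + 24·x^2 + 16·x^3)·Dx + (-1 + 2·x + 6·x^2 + 8·x^3 + 4·x^4)·Dx^2  (order 2).
h: a_k = 0, -3, -3, -10, -30, -96, -324, -7848/7, …
ICs: h(0) = 0, h′(0) = -3.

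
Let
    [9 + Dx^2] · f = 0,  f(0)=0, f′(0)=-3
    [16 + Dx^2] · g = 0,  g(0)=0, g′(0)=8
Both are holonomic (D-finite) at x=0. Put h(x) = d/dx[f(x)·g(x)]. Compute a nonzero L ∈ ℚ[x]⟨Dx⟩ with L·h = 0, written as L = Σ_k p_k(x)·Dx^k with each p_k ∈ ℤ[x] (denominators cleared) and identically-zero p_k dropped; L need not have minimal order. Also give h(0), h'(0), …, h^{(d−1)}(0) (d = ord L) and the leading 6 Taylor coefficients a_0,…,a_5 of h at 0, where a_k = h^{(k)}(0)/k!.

L = 49 + 50·Dx^2 + Dx^4  (order 4).
h: a_k = 0, -48, 0, 400, 0, -4902/5, …
ICs: h(0) = 0, h′(0) = -48, h′′(0) = 0, h′′′(0) = 2400.

f: a_k = 0, -3, 0, 9/2, 0, -81/40, …
g: a_k = 0, 8, 0, -64/3, 0, 256/15, …
h₀=f·g: eliminate ⇒ L₀, order ≤ 2·2.
h=h₀': d/dx-closure on L₀ ⇒ L.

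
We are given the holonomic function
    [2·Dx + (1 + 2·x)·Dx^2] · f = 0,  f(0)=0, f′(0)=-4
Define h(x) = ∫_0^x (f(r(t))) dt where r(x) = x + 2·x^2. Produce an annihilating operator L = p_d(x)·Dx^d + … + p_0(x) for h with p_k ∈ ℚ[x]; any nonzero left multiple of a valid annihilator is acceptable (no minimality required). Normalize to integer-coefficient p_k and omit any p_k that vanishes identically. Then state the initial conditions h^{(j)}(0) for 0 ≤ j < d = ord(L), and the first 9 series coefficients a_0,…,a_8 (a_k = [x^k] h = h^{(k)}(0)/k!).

f: a_k = 0, -4, 4, -16/3, 8, -64/5, 64/3, -256/7, 64, …
Change of var in L_f (x↦r) gives L₀.
∫: right-multiply L₀ by Dx.
L = (-2 + 8·x + 16·x^2)·Dx^2 + (1 + 6·x + 12·x^2 + 16·x^3)·Dx^3  (order 3).
h: a_k = 0, 0, -2, -4/3, 8/3, -8/5, -32/15, 128/21, -32/7, …
ICs: h(0) = 0, h′(0) = 0, h′′(0) = -4.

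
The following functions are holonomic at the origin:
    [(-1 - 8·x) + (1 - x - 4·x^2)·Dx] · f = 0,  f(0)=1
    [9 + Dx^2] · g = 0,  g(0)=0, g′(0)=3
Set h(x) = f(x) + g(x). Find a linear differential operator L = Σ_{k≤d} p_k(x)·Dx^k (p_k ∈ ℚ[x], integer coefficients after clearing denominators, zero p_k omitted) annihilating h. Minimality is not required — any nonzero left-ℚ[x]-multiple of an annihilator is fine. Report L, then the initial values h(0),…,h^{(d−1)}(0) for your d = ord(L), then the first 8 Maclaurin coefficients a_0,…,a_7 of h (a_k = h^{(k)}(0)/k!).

f: a_k = 1, 1, 5, 9, 29, 65, 181, 441, …
g: a_k = 0, 3, 0, -9/2, 0, 81/40, 0, -243/560, …
L₀ := lclm(L_f,L_g); ord L₀ ≤ 1+2.
L = (567 + 4806·x + 3321·x^2 + 9936·x^3 + 6480·x^4 + 10368·x^5) + (-171 + 117·x + 441·x^2 - 135·x^3 + 540·x^4 + 3888·x^5 + 5184·x^6)·Dx + (63 + 534·x + 369·x^2 + 1104·x^3 + 720·x^4 + 1152·x^5)·Dx^2 + (-19 + 13·x + 49·x^2 - 15·x^3 + 60·x^4 + 432·x^5 + 576·x^6)·Dx^3  (order 3).
h: a_k = 1, 4, 5, 9/2, 29, 2681/40, 181, 246717/560, …
ICs: h(0) = 1, h′(0) = 4, h′′(0) = 10.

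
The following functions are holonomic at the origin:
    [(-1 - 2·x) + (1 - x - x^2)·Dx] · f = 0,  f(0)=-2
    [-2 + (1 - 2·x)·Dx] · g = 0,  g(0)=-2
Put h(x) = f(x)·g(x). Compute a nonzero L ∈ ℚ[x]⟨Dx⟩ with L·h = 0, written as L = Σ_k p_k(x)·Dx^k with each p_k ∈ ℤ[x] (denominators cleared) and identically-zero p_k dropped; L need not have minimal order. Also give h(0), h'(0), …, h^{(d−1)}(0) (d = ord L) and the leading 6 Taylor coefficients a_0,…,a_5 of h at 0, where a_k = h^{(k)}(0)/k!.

L = (-3 + 2·x + 6·x^2) + (1 - 3·x + x^2 + 2·x^3)·Dx  (order 1).
h: a_k = 4, 12, 32, 76, 172, 376, …
ICs: h(0) = 4.

f: a_k = -2, -2, -4, -6, -10, -16, …
g: a_k = -2, -4, -8, -16, -32, -64, …
L₀ := L_f ⊗_s L_g (sym. prod.), ord ≤ 1.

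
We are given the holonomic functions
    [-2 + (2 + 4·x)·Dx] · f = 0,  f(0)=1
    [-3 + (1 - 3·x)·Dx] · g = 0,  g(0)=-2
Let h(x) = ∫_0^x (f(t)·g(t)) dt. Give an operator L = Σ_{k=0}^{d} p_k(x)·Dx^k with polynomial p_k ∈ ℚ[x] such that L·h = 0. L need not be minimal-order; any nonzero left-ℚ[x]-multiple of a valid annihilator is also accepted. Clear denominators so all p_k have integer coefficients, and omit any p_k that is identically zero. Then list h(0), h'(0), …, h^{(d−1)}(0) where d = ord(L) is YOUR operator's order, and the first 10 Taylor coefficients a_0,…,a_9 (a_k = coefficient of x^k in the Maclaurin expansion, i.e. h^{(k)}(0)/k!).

L = (4 + 3·x)·Dx + (-1 + x + 6·x^2)·Dx^2  (order 2).
h: a_k = 0, -2, -4, -23/3, -35/2, -167/4, -314/3, -15051/56, -22593/32, -361345/192, …
ICs: h(0) = 0, h′(0) = -2.

f: a_k = 1, 1, -1/2, 1/2, -5/8, 7/8, -21/16, 33/16, -429/128, 715/128, …
g: a_k = -2, -6, -18, -54, -162, -486, -1458, -4374, -13122, -39366, …
f·g: L₀ = L_f ⊗_s L_g, ord ≤ 1·1.
h=∫h₀ ⇒ L = L₀·Dx.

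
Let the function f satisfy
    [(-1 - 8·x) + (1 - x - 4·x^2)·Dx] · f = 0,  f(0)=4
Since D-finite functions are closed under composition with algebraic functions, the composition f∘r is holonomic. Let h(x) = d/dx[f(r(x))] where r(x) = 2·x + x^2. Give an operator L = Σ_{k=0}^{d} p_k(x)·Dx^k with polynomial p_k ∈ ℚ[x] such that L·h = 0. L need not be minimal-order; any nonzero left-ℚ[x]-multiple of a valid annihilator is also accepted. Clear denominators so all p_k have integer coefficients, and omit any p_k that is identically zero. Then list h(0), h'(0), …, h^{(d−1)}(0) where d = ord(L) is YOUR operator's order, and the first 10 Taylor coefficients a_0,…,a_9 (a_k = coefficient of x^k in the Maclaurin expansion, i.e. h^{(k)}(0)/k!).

L = (21 + 150·x + 987·x^2 + 2192·x^3 + 2148·x^4 + 960·x^5 + 160·x^6) + (-1 - 15·x + 27·x^2 + 345·x^3 + 700·x^4 + 588·x^5 + 224·x^6 + 32·x^7)·Dx  (order 1).
h: a_k = 8, 168, 1104, 9232, 61240, 419736, 2705696, 17340064, 108668520, 674604680, …
ICs: h(0) = 8.

f: a_k = 4, 4, 20, 36, 116, 260, 724, 1764, 4660, 11716, …
L₀ from L_f via x↦r, Dx↦r'^{-1}Dx.
h₀' ⇒ L via d/dx closure of L₀.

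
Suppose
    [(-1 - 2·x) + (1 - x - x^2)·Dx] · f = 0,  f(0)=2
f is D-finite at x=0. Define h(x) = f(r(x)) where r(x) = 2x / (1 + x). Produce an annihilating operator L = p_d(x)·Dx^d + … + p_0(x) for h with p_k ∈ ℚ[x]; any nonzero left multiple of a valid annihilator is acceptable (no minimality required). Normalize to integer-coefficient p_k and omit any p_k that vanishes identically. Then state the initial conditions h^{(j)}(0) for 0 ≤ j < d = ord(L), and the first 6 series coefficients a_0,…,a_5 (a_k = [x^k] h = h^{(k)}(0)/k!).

L = (2 + 10·x) + (-1 - x + 5·x^2 + 5·x^3)·Dx  (order 1).
h: a_k = 2, 4, 12, 20, 60, 100, …
ICs: h(0) = 2.

f: a_k = 2, 2, 4, 6, 10, 16, …
h₀=f(r): pull back L_f along r ⇒ L₀.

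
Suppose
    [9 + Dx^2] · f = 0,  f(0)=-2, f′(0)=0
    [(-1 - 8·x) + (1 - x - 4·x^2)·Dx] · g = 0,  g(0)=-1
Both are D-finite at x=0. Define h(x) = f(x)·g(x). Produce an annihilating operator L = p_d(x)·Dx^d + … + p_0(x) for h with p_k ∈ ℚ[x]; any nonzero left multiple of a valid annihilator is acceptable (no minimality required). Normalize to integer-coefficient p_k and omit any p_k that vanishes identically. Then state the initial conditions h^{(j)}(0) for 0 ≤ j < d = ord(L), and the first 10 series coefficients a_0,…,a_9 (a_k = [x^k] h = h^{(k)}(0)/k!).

f: a_k = -2, 0, 9, 0, -27/4, 0, 81/40, 0, -729/2240, 0, …
g: a_k = -1, -1, -5, -9, -29, -65, -181, -441, -1165, -2929, …
Product ⇒ symmetric product L₀, ord ≤ 2.
L = (-1 + 9·x + 36·x^2) + (2 + 16·x)·Dx + (-1 + x + 4·x^2)·Dx^2  (order 2).
h: a_k = 2, 2, 1, 9, 79/4, 223/4, 5309/40, 14229/40, 1986769/2240, 1034813/448, …
ICs: h(0) = 2, h′(0) = 2.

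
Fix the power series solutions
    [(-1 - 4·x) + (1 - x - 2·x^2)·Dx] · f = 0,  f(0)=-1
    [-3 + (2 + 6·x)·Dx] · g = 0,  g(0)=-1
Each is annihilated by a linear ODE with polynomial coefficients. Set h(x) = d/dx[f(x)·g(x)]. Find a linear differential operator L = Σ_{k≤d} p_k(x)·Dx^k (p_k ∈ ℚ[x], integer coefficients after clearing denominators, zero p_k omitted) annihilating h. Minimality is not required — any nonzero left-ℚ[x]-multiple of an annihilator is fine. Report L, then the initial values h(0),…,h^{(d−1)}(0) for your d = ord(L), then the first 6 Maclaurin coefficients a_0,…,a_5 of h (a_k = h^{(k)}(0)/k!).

L = (27 + 282·x + 663·x^2 + 660·x^3 + 540·x^4) + (-10 - 42·x - 30·x^2 + 98·x^3 + 312·x^4 + 216·x^5)·Dx  (order 1).
h: a_k = 5/2, 27/4, 483/16, 1747/32, 51735/256, 162093/512, …
ICs: h(0) = 5/2.

f: a_k = -1, -1, -3, -5, -11, -21, …
g: a_k = -1, -3/2, 9/8, -27/16, 405/128, -1701/256, …
Product ⇒ symmetric product L₀, ord ≤ 1.
h=h₀': d/dx-closure on L₀ ⇒ L.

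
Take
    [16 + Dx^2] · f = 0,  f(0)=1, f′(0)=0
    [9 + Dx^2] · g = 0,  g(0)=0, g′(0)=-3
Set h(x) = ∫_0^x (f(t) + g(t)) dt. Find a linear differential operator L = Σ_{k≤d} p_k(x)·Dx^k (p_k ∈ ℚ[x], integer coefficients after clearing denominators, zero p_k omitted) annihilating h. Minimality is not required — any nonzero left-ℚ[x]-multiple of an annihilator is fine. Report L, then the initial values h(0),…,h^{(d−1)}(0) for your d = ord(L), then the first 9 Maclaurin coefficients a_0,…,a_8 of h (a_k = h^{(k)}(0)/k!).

f: a_k = 1, 0, -8, 0, 32/3, 0, -256/45, 0, 512/315, …
g: a_k = 0, -3, 0, 9/2, 0, -81/40, 0, 243/560, 0, …
Weyl lclm of L_f,L_g ⇒ L₀ (ord ≤ 4).
h=∫₀ˣh₀: take L = L₀·Dx.
L = 144·Dx + 25·Dx^3 + Dx^5  (order 5).
h: a_k = 0, 1, -3/2, -8/3, 9/8, 32/15, -27/80, -256/315, 243/4480, …
ICs: h(0) = 0, h′(0) = 1, h′′(0) = -3, h′′′(0) = -16, h′′′′(0) = 27.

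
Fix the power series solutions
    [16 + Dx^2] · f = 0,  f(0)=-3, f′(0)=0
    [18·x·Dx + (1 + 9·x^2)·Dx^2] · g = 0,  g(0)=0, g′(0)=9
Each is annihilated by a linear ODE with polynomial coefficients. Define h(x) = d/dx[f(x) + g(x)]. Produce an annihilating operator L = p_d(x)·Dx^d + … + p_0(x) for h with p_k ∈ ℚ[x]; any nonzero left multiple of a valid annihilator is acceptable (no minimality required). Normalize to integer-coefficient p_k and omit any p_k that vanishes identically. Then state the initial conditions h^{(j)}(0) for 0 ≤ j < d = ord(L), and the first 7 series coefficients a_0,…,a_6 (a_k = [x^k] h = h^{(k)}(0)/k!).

f: a_k = -3, 0, 24, 0, -32, 0, 256/15, …
g: a_k = 0, 9, 0, -27, 0, 729/5, 0, …
h₀=f+g: left-lcm gives L₀, ord ≤ 4.
h₀' ⇒ L via d/dx closure of L₀.
L = (-13248·x + 181440·x^3 + 186624·x^5) + (-16 + 6048·x^2 + 66096·x^4 + 93312·x^6)·Dx + (-828·x + 11340·x^3 + 11664·x^5)·Dx^2 + (-1 + 378·x^2 + 4131·x^4 + 5832·x^6)·Dx^3  (order 3).
h: a_k = 9, 48, -81, -128, 729, 512/5, -6561, …
ICs: h(0) = 9, h′(0) = 48, h′′(0) = -162.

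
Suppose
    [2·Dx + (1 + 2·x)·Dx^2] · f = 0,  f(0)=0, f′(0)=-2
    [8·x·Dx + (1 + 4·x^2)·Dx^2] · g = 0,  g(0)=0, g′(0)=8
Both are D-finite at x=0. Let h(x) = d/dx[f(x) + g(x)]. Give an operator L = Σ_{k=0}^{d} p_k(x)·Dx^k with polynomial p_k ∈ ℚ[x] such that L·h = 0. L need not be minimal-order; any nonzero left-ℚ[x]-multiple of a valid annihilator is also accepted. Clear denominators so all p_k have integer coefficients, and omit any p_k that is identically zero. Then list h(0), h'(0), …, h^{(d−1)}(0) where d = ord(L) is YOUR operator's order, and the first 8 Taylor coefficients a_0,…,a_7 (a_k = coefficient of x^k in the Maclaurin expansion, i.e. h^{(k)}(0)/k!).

f: a_k = 0, -2, 2, -8/3, 4, -32/5, 32/3, -128/7, …
g: a_k = 0, 8, 0, -32/3, 0, 128/5, 0, -512/7, …
Weyl lclm of L_f,L_g ⇒ L₀ (ord ≤ 4).
h₀' ⇒ L via d/dx closure of L₀.
L = (-8 - 48·x + 96·x^2 + 64·x^3) + (-8 - 16·x + 192·x^3 + 128·x^4)·Dx + (-1 + 2·x + 8·x^2 + 16·x^3 + 48·x^4 + 32·x^5)·Dx^2  (order 2).
h: a_k = 6, 4, -40, 16, 96, 64, -640, 256, …
ICs: h(0) = 6, h′(0) = 4.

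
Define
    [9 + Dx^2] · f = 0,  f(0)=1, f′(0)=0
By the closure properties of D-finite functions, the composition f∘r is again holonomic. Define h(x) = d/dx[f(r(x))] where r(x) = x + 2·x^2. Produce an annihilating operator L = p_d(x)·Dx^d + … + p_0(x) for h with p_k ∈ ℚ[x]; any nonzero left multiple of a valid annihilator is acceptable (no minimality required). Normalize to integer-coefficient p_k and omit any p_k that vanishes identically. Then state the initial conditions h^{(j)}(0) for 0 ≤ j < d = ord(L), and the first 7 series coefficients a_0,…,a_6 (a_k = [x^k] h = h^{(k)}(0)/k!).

L = (57 + 144·x + 864·x^2 + 2304·x^3 + 2304·x^4) + (-12 - 48·x)·Dx + (1 + 8·x + 16·x^2)·Dx^2  (order 2).
h: a_k = 0, -9, -54, -117/2, 135, 19197/40, 13419/20, …
ICs: h(0) = 0, h′(0) = -9.

f: a_k = 1, 0, -9/2, 0, 27/8, 0, -81/80, …
Substitute x→r, Dx→(1/r')Dx; clear ⇒ L₀.
h=h₀': d/dx-closure on L₀ ⇒ L.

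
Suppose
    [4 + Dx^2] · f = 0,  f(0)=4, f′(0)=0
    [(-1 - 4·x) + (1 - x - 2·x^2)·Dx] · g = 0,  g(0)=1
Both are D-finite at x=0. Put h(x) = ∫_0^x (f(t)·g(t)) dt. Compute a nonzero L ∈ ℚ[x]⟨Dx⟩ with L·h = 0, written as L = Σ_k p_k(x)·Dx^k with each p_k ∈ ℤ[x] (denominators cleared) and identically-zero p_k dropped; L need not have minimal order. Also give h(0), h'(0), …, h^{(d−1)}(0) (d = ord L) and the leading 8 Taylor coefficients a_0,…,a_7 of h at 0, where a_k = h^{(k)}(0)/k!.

L = (4·x + 8·x^2)·Dx + (2 + 8·x)·Dx^2 + (-1 + x + 2·x^2)·Dx^3  (order 3).
h: a_k = 0, 4, 2, 4/3, 3, 68/15, 70/9, 4124/315, …
ICs: h(0) = 0, h′(0) = 4, h′′(0) = 4.

f: a_k = 4, 0, -8, 0, 8/3, 0, -16/45, 0, …
g: a_k = 1, 1, 3, 5, 11, 21, 43, 85, …
f·g: L₀ = L_f ⊗_s L_g, ord ≤ 2·1.
h=∫h₀ ⇒ L = L₀·Dx.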